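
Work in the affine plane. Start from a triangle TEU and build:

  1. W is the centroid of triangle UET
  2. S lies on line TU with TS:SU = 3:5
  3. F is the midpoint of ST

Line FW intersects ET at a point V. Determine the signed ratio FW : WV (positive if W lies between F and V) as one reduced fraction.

Assign T = (0, 0), E = (1, 0), U = (0, 1) — the answer is frame-independent, so this choice is without loss of generality.
1. W is the centroid of triangle UET ⇒ W = (1/3, 1/3)
2. S lies on line TU with TS:SU = 3:5 ⇒ S = (0, 3/8)
3. F is the midpoint of ST ⇒ F = (0, 3/16)
line FW meets ET at V = (-3/7, 0)
W = F + t·(V−F) with t = -7/9, so FW:WV = -7/9:16/9

FW:WV = -7/16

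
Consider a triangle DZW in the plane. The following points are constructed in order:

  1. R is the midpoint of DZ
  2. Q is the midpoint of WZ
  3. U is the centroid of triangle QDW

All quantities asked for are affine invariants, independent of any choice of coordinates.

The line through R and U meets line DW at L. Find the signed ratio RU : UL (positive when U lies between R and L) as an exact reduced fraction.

Work in coordinates with D = (0, 0), Z = (1, 0), W = (0, 1).
1. R is the midpoint of DZ ⇒ R = (1/2, 0)
2. Q is the midpoint of WZ ⇒ Q = (1/2, 1/2)
3. U is the centroid of triangle QDW ⇒ U = (1/6, 1/2)
line RU meets DW at L = (0, 3/4)
U = R + t·(L−R) with t = 2/3, so RU:UL = 2/3:1/3

RU:UL = 2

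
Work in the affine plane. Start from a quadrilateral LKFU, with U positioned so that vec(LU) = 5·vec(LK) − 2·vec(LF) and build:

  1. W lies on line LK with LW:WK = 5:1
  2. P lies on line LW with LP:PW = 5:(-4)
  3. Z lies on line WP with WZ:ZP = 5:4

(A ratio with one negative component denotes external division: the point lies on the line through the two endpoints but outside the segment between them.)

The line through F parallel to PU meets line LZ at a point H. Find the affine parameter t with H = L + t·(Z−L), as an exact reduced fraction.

t = 9/58

Choose coordinates L = (0, 0), K = (1, 0), F = (0, 1), U = (5, -2).
1. W lies on line LK with LW:WK = 5:1 ⇒ W = (5/6, 0)
2. P lies on line LW with LP:PW = 5:(-4) ⇒ P = (25/6, 0)
3. Z lies on line WP with WZ:ZP = 5:4 ⇒ Z = (145/54, 0)
through F parallel to PU: direction (5/6, -2); meets LZ at H = (5/12, 0)
H = L + t·(Z−L) with t = 9/58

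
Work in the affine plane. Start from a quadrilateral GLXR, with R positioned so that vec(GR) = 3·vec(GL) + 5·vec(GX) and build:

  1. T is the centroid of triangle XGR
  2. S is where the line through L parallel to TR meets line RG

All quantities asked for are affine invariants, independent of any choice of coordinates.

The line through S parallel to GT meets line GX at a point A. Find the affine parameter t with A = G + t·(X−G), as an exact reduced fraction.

Assign G = (0, 0), L = (1, 0), X = (0, 1), R = (3, 5) — the answer is frame-independent, so this choice is without loss of generality.
1. T is the centroid of triangle XGR ⇒ T = (1, 2)
2. S is where the line through L parallel to TR meets line RG ⇒ S = (-9, -15)
through S parallel to GT: direction (1, 2); meets GX at A = (0, 3)
A = G + t·(X−G) with t = 3

t = 3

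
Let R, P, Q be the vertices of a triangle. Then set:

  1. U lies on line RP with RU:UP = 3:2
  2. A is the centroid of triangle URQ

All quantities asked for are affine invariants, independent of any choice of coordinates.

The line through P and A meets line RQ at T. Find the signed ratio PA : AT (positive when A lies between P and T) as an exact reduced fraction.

PA:AT = 4

Choose coordinates R = (0, 0), P = (1, 0), Q = (0, 1).
1. U lies on line RP with RU:UP = 3:2 ⇒ U = (3/5, 0)
2. A is the centroid of triangle URQ ⇒ A = (1/5, 1/3)
line PA meets RQ at T = (0, 5/12)
A = P + t·(T−P) with t = 4/5, so PA:AT = 4/5:1/5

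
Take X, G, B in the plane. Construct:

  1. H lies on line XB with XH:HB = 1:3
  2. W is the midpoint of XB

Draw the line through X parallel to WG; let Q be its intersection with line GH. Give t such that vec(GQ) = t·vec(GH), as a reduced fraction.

t = 2

Choose coordinates X = (0, 0), G = (1, 0), B = (0, 1).
1. H lies on line XB with XH:HB = 1:3 ⇒ H = (0, 1/4)
2. W is the midpoint of XB ⇒ W = (0, 1/2)
through X parallel to WG: direction (1, -1/2); meets GH at Q = (-1, 1/2)
Q = G + t·(H−G) with t = 2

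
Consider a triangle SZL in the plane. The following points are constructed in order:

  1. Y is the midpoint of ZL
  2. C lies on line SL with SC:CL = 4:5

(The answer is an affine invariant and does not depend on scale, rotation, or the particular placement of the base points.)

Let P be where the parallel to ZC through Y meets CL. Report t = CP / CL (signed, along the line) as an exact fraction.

t = 1/2

Set S = (0, 0), Z = (1, 0), L = (0, 1); any affine frame gives the same invariant.
1. Y is the midpoint of ZL ⇒ Y = (1/2, 1/2)
2. C lies on line SL with SC:CL = 4:5 ⇒ C = (0, 4/9)
through Y parallel to ZC: direction (-1, 4/9); meets CL at P = (0, 13/18)
P = C + t·(L−C) with t = 1/2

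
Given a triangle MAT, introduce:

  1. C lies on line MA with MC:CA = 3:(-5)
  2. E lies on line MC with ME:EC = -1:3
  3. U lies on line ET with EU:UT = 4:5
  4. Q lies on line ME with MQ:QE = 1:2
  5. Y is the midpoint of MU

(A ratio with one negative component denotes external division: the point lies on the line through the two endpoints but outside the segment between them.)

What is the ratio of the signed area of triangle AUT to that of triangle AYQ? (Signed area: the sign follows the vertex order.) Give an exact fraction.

Assign M = (0, 0), A = (1, 0), T = (0, 1) — the answer is frame-independent, so this choice is without loss of generality.
1. C lies on line MA with MC:CA = 3:(-5) ⇒ C = (-3/2, 0)
2. E lies on line MC with ME:EC = -1:3 ⇒ E = (3/4, 0)
3. U lies on line ET with EU:UT = 4:5 ⇒ U = (5/12, 4/9)
4. Q lies on line ME with MQ:QE = 1:2 ⇒ Q = (1/4, 0)
5. Y is the midpoint of MU ⇒ Y = (5/24, 2/9)
2·[AUT] = -5/36, 2·[AYQ] = 1/6
[AUT]:[AYQ] = -5/36:1/6 = -5/6

[AUT]:[AYQ] = -5/6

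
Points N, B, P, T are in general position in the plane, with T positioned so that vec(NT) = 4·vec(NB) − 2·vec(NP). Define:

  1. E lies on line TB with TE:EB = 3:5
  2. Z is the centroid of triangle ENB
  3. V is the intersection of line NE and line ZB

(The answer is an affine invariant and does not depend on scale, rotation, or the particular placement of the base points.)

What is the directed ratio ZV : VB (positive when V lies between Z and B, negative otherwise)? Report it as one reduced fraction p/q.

Set N = (0, 0), B = (1, 0), P = (0, 1), T = (4, -2); any affine frame gives the same invariant.
1. E lies on line TB with TE:EB = 3:5 ⇒ E = (23/8, -5/4)
2. Z is the centroid of triangle ENB ⇒ Z = (31/24, -5/12)
3. V is the intersection of line NE and line ZB ⇒ V = (23/16, -5/8)
V = Z + t·(B−Z) with t = -1/2, so ZV:VB = t:(1−t) = -1/2:3/2

ZV:VB = -1/3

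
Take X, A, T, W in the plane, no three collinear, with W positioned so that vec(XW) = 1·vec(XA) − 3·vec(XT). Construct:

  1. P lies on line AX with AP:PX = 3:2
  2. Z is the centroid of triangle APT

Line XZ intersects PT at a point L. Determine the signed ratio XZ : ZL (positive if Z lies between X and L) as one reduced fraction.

XZ:ZL = -3

Assign X = (0, 0), A = (1, 0), T = (0, 1), W = (1, -3) — the answer is frame-independent, so this choice is without loss of generality.
1. P lies on line AX with AP:PX = 3:2 ⇒ P = (2/5, 0)
2. Z is the centroid of triangle APT ⇒ Z = (7/15, 1/3)
line XZ meets PT at L = (14/45, 2/9)
Z = X + t·(L−X) with t = 3/2, so XZ:ZL = 3/2:-1/2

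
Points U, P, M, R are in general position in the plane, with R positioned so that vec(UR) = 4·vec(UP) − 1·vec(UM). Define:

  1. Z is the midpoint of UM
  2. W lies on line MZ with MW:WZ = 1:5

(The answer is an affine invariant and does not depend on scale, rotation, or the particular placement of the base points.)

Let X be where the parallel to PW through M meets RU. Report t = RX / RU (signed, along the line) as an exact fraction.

t = 5/8

Work in coordinates with U = (0, 0), P = (1, 0), M = (0, 1), R = (4, -1).
1. Z is the midpoint of UM ⇒ Z = (0, 1/2)
2. W lies on line MZ with MW:WZ = 1:5 ⇒ W = (0, 11/12)
through M parallel to PW: direction (-1, 11/12); meets RU at X = (3/2, -3/8)
X = R + t·(U−R) with t = 5/8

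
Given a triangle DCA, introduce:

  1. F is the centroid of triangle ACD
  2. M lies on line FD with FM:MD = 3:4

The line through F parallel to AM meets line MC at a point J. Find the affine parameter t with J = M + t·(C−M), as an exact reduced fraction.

Work in coordinates with D = (0, 0), C = (1, 0), A = (0, 1).
1. F is the centroid of triangle ACD ⇒ F = (1/3, 1/3)
2. M lies on line FD with FM:MD = 3:4 ⇒ M = (4/21, 4/21)
through F parallel to AM: direction (4/21, -17/21); meets MC at J = (103/273, 40/273)
J = M + t·(C−M) with t = 3/13

t = 3/13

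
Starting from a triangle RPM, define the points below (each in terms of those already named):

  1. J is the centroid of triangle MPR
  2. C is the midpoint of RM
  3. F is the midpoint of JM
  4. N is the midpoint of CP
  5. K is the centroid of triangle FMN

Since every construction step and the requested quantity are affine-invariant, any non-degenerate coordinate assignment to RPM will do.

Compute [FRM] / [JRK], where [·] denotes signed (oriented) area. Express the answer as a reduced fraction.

Work in coordinates with R = (0, 0), P = (1, 0), M = (0, 1).
1. J is the centroid of triangle MPR ⇒ J = (1/3, 1/3)
2. C is the midpoint of RM ⇒ C = (0, 1/2)
3. F is the midpoint of JM ⇒ F = (1/6, 2/3)
4. N is the midpoint of CP ⇒ N = (1/2, 1/4)
5. K is the centroid of triangle FMN ⇒ K = (2/9, 23/36)
2·[FRM] = -1/6, 2·[JRK] = -5/36
[FRM]:[JRK] = -1/6:-5/36 = 6/5

[FRM]:[JRK] = 6/5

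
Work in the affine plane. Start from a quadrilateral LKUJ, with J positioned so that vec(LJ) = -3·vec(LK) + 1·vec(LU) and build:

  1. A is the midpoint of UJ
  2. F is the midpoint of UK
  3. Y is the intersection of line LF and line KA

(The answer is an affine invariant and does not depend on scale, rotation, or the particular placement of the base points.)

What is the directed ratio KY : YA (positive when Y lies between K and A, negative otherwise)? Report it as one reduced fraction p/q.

Set L = (0, 0), K = (1, 0), U = (0, 1), J = (-3, 1); any affine frame gives the same invariant.
1. A is the midpoint of UJ ⇒ A = (-3/2, 1)
2. F is the midpoint of UK ⇒ F = (1/2, 1/2)
3. Y is the intersection of line LF and line KA ⇒ Y = (2/7, 2/7)
Y = K + t·(A−K) with t = 2/7, so KY:YA = t:(1−t) = 2/7:5/7

KY:YA = 2/5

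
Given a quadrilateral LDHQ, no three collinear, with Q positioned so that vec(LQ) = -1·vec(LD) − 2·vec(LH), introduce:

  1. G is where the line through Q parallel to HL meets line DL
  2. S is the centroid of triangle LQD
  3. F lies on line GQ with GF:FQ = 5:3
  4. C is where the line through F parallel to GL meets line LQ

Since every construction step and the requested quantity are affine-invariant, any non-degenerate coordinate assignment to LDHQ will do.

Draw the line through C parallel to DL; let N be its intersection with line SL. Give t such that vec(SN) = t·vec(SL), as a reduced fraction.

t = -7/8

Assign L = (0, 0), D = (1, 0), H = (0, 1), Q = (-1, -2) — the answer is frame-independent, so this choice is without loss of generality.
1. G is where the line through Q parallel to HL meets line DL ⇒ G = (-1, 0)
2. S is the centroid of triangle LQD ⇒ S = (0, -2/3)
3. F lies on line GQ with GF:FQ = 5:3 ⇒ F = (-1, -5/4)
4. C is where the line through F parallel to GL meets line LQ ⇒ C = (-5/8, -5/4)
through C parallel to DL: direction (-1, 0); meets SL at N = (0, -5/4)
N = S + t·(L−S) with t = -7/8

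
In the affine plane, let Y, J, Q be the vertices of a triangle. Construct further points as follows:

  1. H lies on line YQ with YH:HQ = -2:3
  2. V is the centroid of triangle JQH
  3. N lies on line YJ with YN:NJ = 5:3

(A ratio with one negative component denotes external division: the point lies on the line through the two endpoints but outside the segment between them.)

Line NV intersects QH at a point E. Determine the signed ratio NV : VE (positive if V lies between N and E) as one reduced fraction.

Assign Y = (0, 0), J = (1, 0), Q = (0, 1) — the answer is frame-independent, so this choice is without loss of generality.
1. H lies on line YQ with YH:HQ = -2:3 ⇒ H = (0, -2)
2. V is the centroid of triangle JQH ⇒ V = (1/3, -1/3)
3. N lies on line YJ with YN:NJ = 5:3 ⇒ N = (5/8, 0)
line NV meets QH at E = (0, -5/7)
V = N + t·(E−N) with t = 7/15, so NV:VE = 7/15:8/15

NV:VE = 7/8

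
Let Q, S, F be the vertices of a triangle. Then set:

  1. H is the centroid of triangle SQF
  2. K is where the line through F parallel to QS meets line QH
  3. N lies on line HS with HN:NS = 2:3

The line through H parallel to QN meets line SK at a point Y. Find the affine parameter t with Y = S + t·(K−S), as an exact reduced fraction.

Choose coordinates Q = (0, 0), S = (1, 0), F = (0, 1).
1. H is the centroid of triangle SQF ⇒ H = (1/3, 1/3)
2. K is where the line through F parallel to QS meets line QH ⇒ K = (1, 1)
3. N lies on line HS with HN:NS = 2:3 ⇒ N = (3/5, 1/5)
through H parallel to QN: direction (3/5, 1/5); meets SK at Y = (1, 5/9)
Y = S + t·(K−S) with t = 5/9

t = 5/9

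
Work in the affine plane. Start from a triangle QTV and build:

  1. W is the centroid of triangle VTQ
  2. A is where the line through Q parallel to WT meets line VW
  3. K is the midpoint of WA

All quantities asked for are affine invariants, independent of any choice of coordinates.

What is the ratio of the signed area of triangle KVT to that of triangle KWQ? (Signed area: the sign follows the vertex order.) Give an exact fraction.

[KVT]:[KWQ] = -3

Work in coordinates with Q = (0, 0), T = (1, 0), V = (0, 1).
1. W is the centroid of triangle VTQ ⇒ W = (1/3, 1/3)
2. A is where the line through Q parallel to WT meets line VW ⇒ A = (2/3, -1/3)
3. K is the midpoint of WA ⇒ K = (1/2, 0)
2·[KVT] = -1/2, 2·[KWQ] = 1/6
[KVT]:[KWQ] = -1/2:1/6 = -3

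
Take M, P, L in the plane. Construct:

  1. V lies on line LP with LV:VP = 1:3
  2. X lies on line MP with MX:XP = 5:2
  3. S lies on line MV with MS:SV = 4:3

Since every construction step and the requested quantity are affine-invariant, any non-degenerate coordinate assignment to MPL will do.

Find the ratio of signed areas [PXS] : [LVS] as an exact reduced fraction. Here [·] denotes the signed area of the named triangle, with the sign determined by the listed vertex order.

[PXS]:[LVS] = 8/7

Work in coordinates with M = (0, 0), P = (1, 0), L = (0, 1).
1. V lies on line LP with LV:VP = 1:3 ⇒ V = (1/4, 3/4)
2. X lies on line MP with MX:XP = 5:2 ⇒ X = (5/7, 0)
3. S lies on line MV with MS:SV = 4:3 ⇒ S = (1/7, 3/7)
2·[PXS] = -6/49, 2·[LVS] = -3/28
[PXS]:[LVS] = -6/49:-3/28 = 8/7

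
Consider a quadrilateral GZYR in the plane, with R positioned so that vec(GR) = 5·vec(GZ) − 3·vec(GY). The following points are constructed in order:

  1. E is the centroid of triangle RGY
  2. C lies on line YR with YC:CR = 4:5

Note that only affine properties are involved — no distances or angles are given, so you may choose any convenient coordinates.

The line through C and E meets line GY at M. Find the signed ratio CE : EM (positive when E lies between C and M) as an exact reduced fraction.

Set G = (0, 0), Z = (1, 0), Y = (0, 1), R = (5, -3); any affine frame gives the same invariant.
1. E is the centroid of triangle RGY ⇒ E = (5/3, -2/3)
2. C lies on line YR with YC:CR = 4:5 ⇒ C = (20/9, -7/9)
line CE meets GY at M = (0, -1/3)
E = C + t·(M−C) with t = 1/4, so CE:EM = 1/4:3/4

CE:EM = 1/3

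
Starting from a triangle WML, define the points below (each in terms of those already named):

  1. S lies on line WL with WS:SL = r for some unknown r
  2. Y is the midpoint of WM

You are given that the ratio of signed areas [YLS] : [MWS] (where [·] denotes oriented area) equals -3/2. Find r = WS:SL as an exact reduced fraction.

Work in coordinates with W = (0, 0), M = (1, 0), L = (0, 1).
1. With WS:SL = r, write λ = r/(r+1) so S = W + λ·(L−W); S is affine-linear in λ
2. Y is the midpoint of WM ⇒ Y = (1/2, 0)
Every point depending on S is an affine combination of S and λ-independent points, so each such coordinate is linear in λ; the λ² term in each signed area is a multiple of (L−W)×(L−W) = 0, so 2·[YLS] and 2·[MWS] are each linear in λ. Evaluating at λ=0 and λ=1:
  2·[YLS] = -1/2·λ + 1/2,   2·[MWS] = −λ
So [YLS]:[MWS] = (-1/2·λ + 1/2) / (−λ). Setting this equal to -3/2:
  -1/2·λ + 1/2 = -3/2·(−λ)  ⇒  λ = 1/4
Then r = λ/(1−λ) = (1/4)/(3/4) = 1/3. Check: with r = 1/3, S = (0, 1/4) and [YLS]:[MWS] = -3/2 as required.

r = 1/3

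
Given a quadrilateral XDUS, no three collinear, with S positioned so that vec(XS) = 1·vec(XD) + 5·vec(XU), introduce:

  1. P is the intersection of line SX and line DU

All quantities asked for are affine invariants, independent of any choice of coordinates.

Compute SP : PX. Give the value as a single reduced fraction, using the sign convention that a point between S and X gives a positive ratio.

SP:PX = 5

Work in coordinates with X = (0, 0), D = (1, 0), U = (0, 1), S = (1, 5).
1. P is the intersection of line SX and line DU ⇒ P = (1/6, 5/6)
P = S + t·(X−S) with t = 5/6, so SP:PX = t:(1−t) = 5/6:1/6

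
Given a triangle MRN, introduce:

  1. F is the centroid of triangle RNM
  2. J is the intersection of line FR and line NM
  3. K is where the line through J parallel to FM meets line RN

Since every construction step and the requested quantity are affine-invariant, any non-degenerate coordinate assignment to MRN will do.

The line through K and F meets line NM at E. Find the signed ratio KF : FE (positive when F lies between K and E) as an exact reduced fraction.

Assign M = (0, 0), R = (1, 0), N = (0, 1) — the answer is frame-independent, so this choice is without loss of generality.
1. F is the centroid of triangle RNM ⇒ F = (1/3, 1/3)
2. J is the intersection of line FR and line NM ⇒ J = (0, 1/2)
3. K is where the line through J parallel to FM meets line RN ⇒ K = (1/4, 3/4)
line KF meets NM at E = (0, 2)
F = K + t·(E−K) with t = -1/3, so KF:FE = -1/3:4/3

KF:FE = -1/4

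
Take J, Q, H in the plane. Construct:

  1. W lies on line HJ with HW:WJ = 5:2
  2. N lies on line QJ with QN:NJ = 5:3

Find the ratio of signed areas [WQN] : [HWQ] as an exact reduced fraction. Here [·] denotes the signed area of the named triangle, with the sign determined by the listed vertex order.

Choose coordinates J = (0, 0), Q = (1, 0), H = (0, 1).
1. W lies on line HJ with HW:WJ = 5:2 ⇒ W = (0, 2/7)
2. N lies on line QJ with QN:NJ = 5:3 ⇒ N = (3/8, 0)
2·[WQN] = -5/28, 2·[HWQ] = 5/7
[WQN]:[HWQ] = -5/28:5/7 = -1/4

[WQN]:[HWQ] = -1/4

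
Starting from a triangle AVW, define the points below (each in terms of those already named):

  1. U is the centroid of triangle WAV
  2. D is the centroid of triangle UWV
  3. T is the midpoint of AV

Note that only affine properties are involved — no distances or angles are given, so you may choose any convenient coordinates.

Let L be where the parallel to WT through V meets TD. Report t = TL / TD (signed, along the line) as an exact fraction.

Set A = (0, 0), V = (1, 0), W = (0, 1); any affine frame gives the same invariant.
1. U is the centroid of triangle WAV ⇒ U = (1/3, 1/3)
2. D is the centroid of triangle UWV ⇒ D = (4/9, 4/9)
3. T is the midpoint of AV ⇒ T = (1/2, 0)
through V parallel to WT: direction (1/2, -1); meets TD at L = (1/3, 4/3)
L = T + t·(D−T) with t = 3

t = 3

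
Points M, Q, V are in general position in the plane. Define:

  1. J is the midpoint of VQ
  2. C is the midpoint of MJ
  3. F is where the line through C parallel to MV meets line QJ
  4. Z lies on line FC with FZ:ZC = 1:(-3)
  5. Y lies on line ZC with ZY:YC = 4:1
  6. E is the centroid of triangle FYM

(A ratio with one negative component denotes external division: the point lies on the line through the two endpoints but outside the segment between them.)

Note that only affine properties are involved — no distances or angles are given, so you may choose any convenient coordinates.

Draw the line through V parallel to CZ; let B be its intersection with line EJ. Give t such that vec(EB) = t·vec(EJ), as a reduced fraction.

t = -1/2

Work in coordinates with M = (0, 0), Q = (1, 0), V = (0, 1).
1. J is the midpoint of VQ ⇒ J = (1/2, 1/2)
2. C is the midpoint of MJ ⇒ C = (1/4, 1/4)
3. F is where the line through C parallel to MV meets line QJ ⇒ F = (1/4, 3/4)
4. Z lies on line FC with FZ:ZC = 1:(-3) ⇒ Z = (1/4, 1)
5. Y lies on line ZC with ZY:YC = 4:1 ⇒ Y = (1/4, 2/5)
6. E is the centroid of triangle FYM ⇒ E = (1/6, 23/60)
through V parallel to CZ: direction (0, 3/4); meets EJ at B = (0, 13/40)
B = E + t·(J−E) with t = -1/2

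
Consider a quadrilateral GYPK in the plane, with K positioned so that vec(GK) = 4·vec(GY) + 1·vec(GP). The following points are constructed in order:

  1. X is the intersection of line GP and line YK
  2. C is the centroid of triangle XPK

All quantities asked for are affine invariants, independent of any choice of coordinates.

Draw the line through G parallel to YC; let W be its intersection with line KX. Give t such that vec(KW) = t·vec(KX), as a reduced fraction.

Set G = (0, 0), Y = (1, 0), P = (0, 1), K = (4, 1); any affine frame gives the same invariant.
1. X is the intersection of line GP and line YK ⇒ X = (0, -1/3)
2. C is the centroid of triangle XPK ⇒ C = (4/3, 5/9)
through G parallel to YC: direction (1/3, 5/9); meets KX at W = (-1/4, -5/12)
W = K + t·(X−K) with t = 17/16

t = 17/16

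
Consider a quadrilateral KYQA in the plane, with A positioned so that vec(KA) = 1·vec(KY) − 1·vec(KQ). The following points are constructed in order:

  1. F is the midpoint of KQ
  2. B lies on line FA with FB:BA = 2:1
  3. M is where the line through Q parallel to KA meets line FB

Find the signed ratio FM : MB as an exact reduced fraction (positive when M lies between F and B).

Set K = (0, 0), Y = (1, 0), Q = (0, 1), A = (1, -1); any affine frame gives the same invariant.
1. F is the midpoint of KQ ⇒ F = (0, 1/2)
2. B lies on line FA with FB:BA = 2:1 ⇒ B = (2/3, -1/2)
3. M is where the line through Q parallel to KA meets line FB ⇒ M = (-1, 2)
M = F + t·(B−F) with t = -3/2, so FM:MB = t:(1−t) = -3/2:5/2

FM:MB = -3/5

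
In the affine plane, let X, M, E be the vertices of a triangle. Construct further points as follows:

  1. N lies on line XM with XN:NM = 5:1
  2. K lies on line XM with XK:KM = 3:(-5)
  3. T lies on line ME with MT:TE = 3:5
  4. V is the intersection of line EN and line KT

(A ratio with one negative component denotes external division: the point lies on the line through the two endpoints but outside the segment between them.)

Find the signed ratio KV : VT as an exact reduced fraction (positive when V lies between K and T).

KV:VT = 112/5

Choose coordinates X = (0, 0), M = (1, 0), E = (0, 1).
1. N lies on line XM with XN:NM = 5:1 ⇒ N = (5/6, 0)
2. K lies on line XM with XK:KM = 3:(-5) ⇒ K = (-3/2, 0)
3. T lies on line ME with MT:TE = 3:5 ⇒ T = (5/8, 3/8)
4. V is the intersection of line EN and line KT ⇒ V = (125/234, 14/39)
V = K + t·(T−K) with t = 112/117, so KV:VT = t:(1−t) = 112/117:5/117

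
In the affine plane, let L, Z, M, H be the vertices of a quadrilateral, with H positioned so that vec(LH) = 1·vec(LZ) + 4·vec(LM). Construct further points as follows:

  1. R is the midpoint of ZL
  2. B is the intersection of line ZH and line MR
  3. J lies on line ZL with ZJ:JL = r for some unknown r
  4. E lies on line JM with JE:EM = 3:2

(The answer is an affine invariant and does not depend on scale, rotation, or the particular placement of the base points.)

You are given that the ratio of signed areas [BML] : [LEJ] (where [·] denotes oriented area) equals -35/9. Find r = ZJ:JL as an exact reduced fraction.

r = 4/3

Choose coordinates L = (0, 0), Z = (1, 0), M = (0, 1), H = (1, 4).
1. R is the midpoint of ZL ⇒ R = (1/2, 0)
2. B is the intersection of line ZH and line MR ⇒ B = (1, -1)
3. With ZJ:JL = r, write λ = r/(r+1) so J = Z + λ·(L−Z); J is affine-linear in λ
4. E lies on line JM with JE:EM = 3:2 ⇒ E is an affine combination of earlier points and hence also affine-linear in λ
Every point depending on J is an affine combination of J and λ-independent points, so each such coordinate is linear in λ; the λ² term in each signed area is a multiple of (L−Z)×(L−Z) = 0, so 2·[BML] and 2·[LEJ] are each linear in λ. Evaluating at λ=0 and λ=1:
  2·[BML] = 1,   2·[LEJ] = 3/5·λ − 3/5
So [BML]:[LEJ] = (1) / (3/5·λ − 3/5). Setting this equal to -35/9:
  1 = -35/9·(3/5·λ − 3/5)  ⇒  λ = 4/7
Then r = λ/(1−λ) = (4/7)/(3/7) = 4/3. Check: with r = 4/3, J = (3/7, 0) and [BML]:[LEJ] = -35/9 as required.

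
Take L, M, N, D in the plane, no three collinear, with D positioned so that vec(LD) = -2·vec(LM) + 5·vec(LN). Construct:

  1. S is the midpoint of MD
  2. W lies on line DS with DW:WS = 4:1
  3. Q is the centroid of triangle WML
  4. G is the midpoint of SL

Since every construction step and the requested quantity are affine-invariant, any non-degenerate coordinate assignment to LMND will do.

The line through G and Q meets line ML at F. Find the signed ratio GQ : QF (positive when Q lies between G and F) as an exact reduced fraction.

Assign L = (0, 0), M = (1, 0), N = (0, 1), D = (-2, 5) — the answer is frame-independent, so this choice is without loss of generality.
1. S is the midpoint of MD ⇒ S = (-1/2, 5/2)
2. W lies on line DS with DW:WS = 4:1 ⇒ W = (-4/5, 3)
3. Q is the centroid of triangle WML ⇒ Q = (1/15, 1)
4. G is the midpoint of SL ⇒ G = (-1/4, 5/4)
line GQ meets ML at F = (4/3, 0)
Q = G + t·(F−G) with t = 1/5, so GQ:QF = 1/5:4/5

GQ:QF = 1/4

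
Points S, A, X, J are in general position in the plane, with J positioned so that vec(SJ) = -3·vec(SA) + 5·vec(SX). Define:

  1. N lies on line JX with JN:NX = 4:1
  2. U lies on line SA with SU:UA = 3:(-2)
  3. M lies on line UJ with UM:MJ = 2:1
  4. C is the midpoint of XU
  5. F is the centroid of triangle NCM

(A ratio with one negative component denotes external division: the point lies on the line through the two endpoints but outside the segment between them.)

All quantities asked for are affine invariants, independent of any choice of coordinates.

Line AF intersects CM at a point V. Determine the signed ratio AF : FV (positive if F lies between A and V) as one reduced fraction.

AF:FV = 53/27

Set S = (0, 0), A = (1, 0), X = (0, 1), J = (-3, 5); any affine frame gives the same invariant.
1. N lies on line JX with JN:NX = 4:1 ⇒ N = (-3/5, 9/5)
2. U lies on line SA with SU:UA = 3:(-2) ⇒ U = (3, 0)
3. M lies on line UJ with UM:MJ = 2:1 ⇒ M = (-1, 10/3)
4. C is the midpoint of XU ⇒ C = (3/2, 1/2)
5. F is the centroid of triangle NCM ⇒ F = (-1/30, 169/90)
line AF meets CM at V = (-89/159, 1352/477)
F = A + t·(V−A) with t = 53/80, so AF:FV = 53/80:27/80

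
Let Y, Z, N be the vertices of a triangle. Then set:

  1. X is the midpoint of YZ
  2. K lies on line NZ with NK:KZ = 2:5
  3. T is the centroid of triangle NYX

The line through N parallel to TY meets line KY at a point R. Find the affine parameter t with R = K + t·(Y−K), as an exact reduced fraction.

Set Y = (0, 0), Z = (1, 0), N = (0, 1); any affine frame gives the same invariant.
1. X is the midpoint of YZ ⇒ X = (1/2, 0)
2. K lies on line NZ with NK:KZ = 2:5 ⇒ K = (2/7, 5/7)
3. T is the centroid of triangle NYX ⇒ T = (1/6, 1/3)
through N parallel to TY: direction (-1/6, -1/3); meets KY at R = (2, 5)
R = K + t·(Y−K) with t = -6

t = -6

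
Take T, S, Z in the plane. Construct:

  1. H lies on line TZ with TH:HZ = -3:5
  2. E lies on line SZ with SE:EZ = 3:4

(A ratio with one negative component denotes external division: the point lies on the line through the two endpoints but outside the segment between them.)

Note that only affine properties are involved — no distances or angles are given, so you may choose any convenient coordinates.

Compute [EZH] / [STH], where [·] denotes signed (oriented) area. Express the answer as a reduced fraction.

[EZH]:[STH] = 20/21

Choose coordinates T = (0, 0), S = (1, 0), Z = (0, 1).
1. H lies on line TZ with TH:HZ = -3:5 ⇒ H = (0, -3/2)
2. E lies on line SZ with SE:EZ = 3:4 ⇒ E = (4/7, 3/7)
2·[EZH] = 10/7, 2·[STH] = 3/2
[EZH]:[STH] = 10/7:3/2 = 20/21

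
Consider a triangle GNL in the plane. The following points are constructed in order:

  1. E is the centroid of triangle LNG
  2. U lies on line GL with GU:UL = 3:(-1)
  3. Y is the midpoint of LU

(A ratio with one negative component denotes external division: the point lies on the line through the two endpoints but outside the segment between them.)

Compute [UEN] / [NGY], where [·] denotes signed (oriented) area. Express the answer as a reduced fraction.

[UEN]:[NGY] = -8/15

Work in coordinates with G = (0, 0), N = (1, 0), L = (0, 1).
1. E is the centroid of triangle LNG ⇒ E = (1/3, 1/3)
2. U lies on line GL with GU:UL = 3:(-1) ⇒ U = (0, 3/2)
3. Y is the midpoint of LU ⇒ Y = (0, 5/4)
2·[UEN] = 2/3, 2·[NGY] = -5/4
[UEN]:[NGY] = 2/3:-5/4 = -8/15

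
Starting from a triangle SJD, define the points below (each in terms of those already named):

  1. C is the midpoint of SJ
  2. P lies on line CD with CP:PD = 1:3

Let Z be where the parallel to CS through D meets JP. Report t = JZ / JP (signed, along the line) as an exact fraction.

t = 4

Work in coordinates with S = (0, 0), J = (1, 0), D = (0, 1).
1. C is the midpoint of SJ ⇒ C = (1/2, 0)
2. P lies on line CD with CP:PD = 1:3 ⇒ P = (3/8, 1/4)
through D parallel to CS: direction (-1/2, 0); meets JP at Z = (-3/2, 1)
Z = J + t·(P−J) with t = 4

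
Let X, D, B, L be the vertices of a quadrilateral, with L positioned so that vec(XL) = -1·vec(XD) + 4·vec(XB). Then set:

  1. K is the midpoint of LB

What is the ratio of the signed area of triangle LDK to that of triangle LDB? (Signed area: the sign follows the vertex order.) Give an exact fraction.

Work in coordinates with X = (0, 0), D = (1, 0), B = (0, 1), L = (-1, 4).
1. K is the midpoint of LB ⇒ K = (-1/2, 5/2)
2·[LDK] = -1, 2·[LDB] = -2
[LDK]:[LDB] = -1:-2 = 1/2

[LDK]:[LDB] = 1/2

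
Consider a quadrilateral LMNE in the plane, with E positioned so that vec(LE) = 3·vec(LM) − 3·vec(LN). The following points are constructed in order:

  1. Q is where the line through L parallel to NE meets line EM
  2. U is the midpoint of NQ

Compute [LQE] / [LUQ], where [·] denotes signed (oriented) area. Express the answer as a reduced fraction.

Choose coordinates L = (0, 0), M = (1, 0), N = (0, 1), E = (3, -3).
1. Q is where the line through L parallel to NE meets line EM ⇒ Q = (9, -12)
2. U is the midpoint of NQ ⇒ U = (9/2, -11/2)
2·[LQE] = 9, 2·[LUQ] = -9/2
[LQE]:[LUQ] = 9:-9/2 = -2

[LQE]:[LUQ] = -2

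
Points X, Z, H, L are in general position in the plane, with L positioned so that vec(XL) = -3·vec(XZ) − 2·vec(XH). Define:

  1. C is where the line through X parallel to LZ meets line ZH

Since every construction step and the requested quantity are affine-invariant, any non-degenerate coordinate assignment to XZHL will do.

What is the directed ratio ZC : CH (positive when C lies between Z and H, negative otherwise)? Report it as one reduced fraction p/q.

Assign X = (0, 0), Z = (1, 0), H = (0, 1), L = (-3, -2) — the answer is frame-independent, so this choice is without loss of generality.
1. C is where the line through X parallel to LZ meets line ZH ⇒ C = (2/3, 1/3)
C = Z + t·(H−Z) with t = 1/3, so ZC:CH = t:(1−t) = 1/3:2/3

ZC:CH = 1/2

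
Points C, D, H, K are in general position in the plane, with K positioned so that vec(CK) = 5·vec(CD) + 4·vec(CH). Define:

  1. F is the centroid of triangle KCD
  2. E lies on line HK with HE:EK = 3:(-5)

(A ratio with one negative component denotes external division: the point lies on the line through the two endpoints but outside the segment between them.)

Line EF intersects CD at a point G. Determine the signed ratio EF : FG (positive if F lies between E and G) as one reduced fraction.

Work in coordinates with C = (0, 0), D = (1, 0), H = (0, 1), K = (5, 4).
1. F is the centroid of triangle KCD ⇒ F = (2, 4/3)
2. E lies on line HK with HE:EK = 3:(-5) ⇒ E = (-15/2, -7/2)
line EF meets CD at G = (-18/29, 0)
F = E + t·(G−E) with t = 29/21, so EF:FG = 29/21:-8/21

EF:FG = -29/8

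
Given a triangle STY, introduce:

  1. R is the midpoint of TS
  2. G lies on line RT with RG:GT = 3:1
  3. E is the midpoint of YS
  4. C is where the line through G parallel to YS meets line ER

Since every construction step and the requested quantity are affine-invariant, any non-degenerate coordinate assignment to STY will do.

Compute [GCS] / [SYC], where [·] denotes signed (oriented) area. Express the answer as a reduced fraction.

Set S = (0, 0), T = (1, 0), Y = (0, 1); any affine frame gives the same invariant.
1. R is the midpoint of TS ⇒ R = (1/2, 0)
2. G lies on line RT with RG:GT = 3:1 ⇒ G = (7/8, 0)
3. E is the midpoint of YS ⇒ E = (0, 1/2)
4. C is where the line through G parallel to YS meets line ER ⇒ C = (7/8, -3/8)
2·[GCS] = -21/64, 2·[SYC] = -7/8
[GCS]:[SYC] = -21/64:-7/8 = 3/8

[GCS]:[SYC] = 3/8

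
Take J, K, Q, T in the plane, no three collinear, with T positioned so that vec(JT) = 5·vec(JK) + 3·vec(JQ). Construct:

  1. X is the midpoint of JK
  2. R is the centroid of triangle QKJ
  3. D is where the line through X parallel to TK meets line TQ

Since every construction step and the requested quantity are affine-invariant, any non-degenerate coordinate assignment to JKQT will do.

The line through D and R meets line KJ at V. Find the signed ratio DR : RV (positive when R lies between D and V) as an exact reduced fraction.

Work in coordinates with J = (0, 0), K = (1, 0), Q = (0, 1), T = (5, 3).
1. X is the midpoint of JK ⇒ X = (1/2, 0)
2. R is the centroid of triangle QKJ ⇒ R = (1/3, 1/3)
3. D is where the line through X parallel to TK meets line TQ ⇒ D = (55/14, 18/7)
line DR meets KJ at V = (-19/94, 0)
R = D + t·(V−D) with t = 47/54, so DR:RV = 47/54:7/54

DR:RV = 47/7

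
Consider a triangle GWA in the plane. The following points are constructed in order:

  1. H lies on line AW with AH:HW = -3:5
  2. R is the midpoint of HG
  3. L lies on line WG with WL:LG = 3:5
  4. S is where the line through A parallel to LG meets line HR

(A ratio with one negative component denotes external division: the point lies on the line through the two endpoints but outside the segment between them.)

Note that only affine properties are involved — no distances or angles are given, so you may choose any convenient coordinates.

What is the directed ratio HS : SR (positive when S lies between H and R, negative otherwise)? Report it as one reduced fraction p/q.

HS:SR = -6

Work in coordinates with G = (0, 0), W = (1, 0), A = (0, 1).
1. H lies on line AW with AH:HW = -3:5 ⇒ H = (-3/2, 5/2)
2. R is the midpoint of HG ⇒ R = (-3/4, 5/4)
3. L lies on line WG with WL:LG = 3:5 ⇒ L = (5/8, 0)
4. S is where the line through A parallel to LG meets line HR ⇒ S = (-3/5, 1)
S = H + t·(R−H) with t = 6/5, so HS:SR = t:(1−t) = 6/5:-1/5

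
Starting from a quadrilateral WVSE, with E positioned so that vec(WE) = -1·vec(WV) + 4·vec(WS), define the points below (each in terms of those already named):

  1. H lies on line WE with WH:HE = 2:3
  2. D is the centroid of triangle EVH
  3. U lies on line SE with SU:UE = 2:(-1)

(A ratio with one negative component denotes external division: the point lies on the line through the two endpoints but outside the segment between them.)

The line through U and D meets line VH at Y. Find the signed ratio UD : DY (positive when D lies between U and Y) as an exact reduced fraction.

UD:DY = 21/4

Assign W = (0, 0), V = (1, 0), S = (0, 1), E = (-1, 4) — the answer is frame-independent, so this choice is without loss of generality.
1. H lies on line WE with WH:HE = 2:3 ⇒ H = (-2/5, 8/5)
2. D is the centroid of triangle EVH ⇒ D = (-2/15, 28/15)
3. U lies on line SE with SU:UE = 2:(-1) ⇒ U = (-2, 7)
line UD meets VH at Y = (2/9, 8/9)
D = U + t·(Y−U) with t = 21/25, so UD:DY = 21/25:4/25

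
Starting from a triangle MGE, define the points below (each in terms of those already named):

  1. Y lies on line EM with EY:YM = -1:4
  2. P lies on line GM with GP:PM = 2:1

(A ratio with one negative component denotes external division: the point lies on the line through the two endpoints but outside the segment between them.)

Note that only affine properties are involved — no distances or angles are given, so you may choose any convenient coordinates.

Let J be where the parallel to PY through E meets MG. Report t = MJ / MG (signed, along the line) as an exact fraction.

t = 1/4

Work in coordinates with M = (0, 0), G = (1, 0), E = (0, 1).
1. Y lies on line EM with EY:YM = -1:4 ⇒ Y = (0, 4/3)
2. P lies on line GM with GP:PM = 2:1 ⇒ P = (1/3, 0)
through E parallel to PY: direction (-1/3, 4/3); meets MG at J = (1/4, 0)
J = M + t·(G−M) with t = 1/4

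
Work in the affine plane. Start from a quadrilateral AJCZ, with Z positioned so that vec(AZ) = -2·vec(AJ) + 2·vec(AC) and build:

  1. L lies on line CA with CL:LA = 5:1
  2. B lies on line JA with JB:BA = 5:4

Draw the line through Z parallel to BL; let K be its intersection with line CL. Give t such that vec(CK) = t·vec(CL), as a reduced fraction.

t = -3/10

Choose coordinates A = (0, 0), J = (1, 0), C = (0, 1), Z = (-2, 2).
1. L lies on line CA with CL:LA = 5:1 ⇒ L = (0, 1/6)
2. B lies on line JA with JB:BA = 5:4 ⇒ B = (4/9, 0)
through Z parallel to BL: direction (-4/9, 1/6); meets CL at K = (0, 5/4)
K = C + t·(L−C) with t = -3/10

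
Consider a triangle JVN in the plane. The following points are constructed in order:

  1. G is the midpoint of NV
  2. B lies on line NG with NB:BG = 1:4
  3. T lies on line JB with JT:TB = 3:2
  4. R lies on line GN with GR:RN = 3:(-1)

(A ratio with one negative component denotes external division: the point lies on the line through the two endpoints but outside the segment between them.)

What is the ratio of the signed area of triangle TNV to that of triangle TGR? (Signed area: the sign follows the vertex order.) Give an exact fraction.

Work in coordinates with J = (0, 0), V = (1, 0), N = (0, 1).
1. G is the midpoint of NV ⇒ G = (1/2, 1/2)
2. B lies on line NG with NB:BG = 1:4 ⇒ B = (1/10, 9/10)
3. T lies on line JB with JT:TB = 3:2 ⇒ T = (3/50, 27/50)
4. R lies on line GN with GR:RN = 3:(-1) ⇒ R = (-1/4, 5/4)
2·[TNV] = -2/5, 2·[TGR] = 3/10
[TNV]:[TGR] = -2/5:3/10 = -4/3

[TNV]:[TGR] = -4/3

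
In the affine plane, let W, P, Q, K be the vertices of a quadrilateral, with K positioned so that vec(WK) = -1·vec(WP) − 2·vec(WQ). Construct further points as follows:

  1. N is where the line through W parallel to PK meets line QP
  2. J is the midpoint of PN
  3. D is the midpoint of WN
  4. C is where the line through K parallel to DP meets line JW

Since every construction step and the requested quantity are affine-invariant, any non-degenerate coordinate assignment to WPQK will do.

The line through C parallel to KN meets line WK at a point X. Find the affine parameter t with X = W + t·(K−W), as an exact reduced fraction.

t = -14

Work in coordinates with W = (0, 0), P = (1, 0), Q = (0, 1), K = (-1, -2).
1. N is where the line through W parallel to PK meets line QP ⇒ N = (1/2, 1/2)
2. J is the midpoint of PN ⇒ J = (3/4, 1/4)
3. D is the midpoint of WN ⇒ D = (1/4, 1/4)
4. C is where the line through K parallel to DP meets line JW ⇒ C = (-7/2, -7/6)
through C parallel to KN: direction (3/2, 5/2); meets WK at X = (14, 28)
X = W + t·(K−W) with t = -14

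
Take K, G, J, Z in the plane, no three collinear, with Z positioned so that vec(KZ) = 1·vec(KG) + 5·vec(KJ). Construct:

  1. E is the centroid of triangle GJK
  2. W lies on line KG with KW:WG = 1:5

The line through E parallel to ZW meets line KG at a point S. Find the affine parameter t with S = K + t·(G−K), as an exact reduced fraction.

t = 5/18

Assign K = (0, 0), G = (1, 0), J = (0, 1), Z = (1, 5) — the answer is frame-independent, so this choice is without loss of generality.
1. E is the centroid of triangle GJK ⇒ E = (1/3, 1/3)
2. W lies on line KG with KW:WG = 1:5 ⇒ W = (1/6, 0)
through E parallel to ZW: direction (-5/6, -5); meets KG at S = (5/18, 0)
S = K + t·(G−K) with t = 5/18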